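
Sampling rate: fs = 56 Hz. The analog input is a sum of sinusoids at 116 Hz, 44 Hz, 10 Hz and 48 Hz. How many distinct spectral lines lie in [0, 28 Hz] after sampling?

fs/2 = 28 Hz.
116 Hz mod fs = 4 Hz.
4 Hz ≤ fs/2 = 28 Hz, appears at 4 Hz.
44 Hz > fs/2 = 28 Hz, folds to fs − 44 Hz = 12 Hz.
10 Hz ≤ fs/2 = 28 Hz, passes unchanged.
48 Hz > fs/2 = 28 Hz, folds to fs − 48 Hz = 8 Hz.
Distinct values: {4 Hz, 8 Hz, 10 Hz, 12 Hz} → 4.

4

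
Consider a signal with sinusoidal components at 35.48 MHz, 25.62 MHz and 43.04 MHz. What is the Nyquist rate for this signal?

Highest-frequency component: 43.04 MHz.
Nyquist rate = 2 × 43.04 MHz = 86.08 MHz.

86.08 MHz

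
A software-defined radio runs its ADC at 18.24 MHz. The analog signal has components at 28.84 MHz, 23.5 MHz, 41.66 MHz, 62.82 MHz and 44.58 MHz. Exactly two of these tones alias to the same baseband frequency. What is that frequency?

fs/2 = 9.12 MHz.
28.84 MHz mod fs = 10.6 MHz.
10.6 MHz > fs/2 = 9.12 MHz, folds to fs − 10.6 MHz = 7.64 MHz.
23.5 MHz mod fs = 5.26 MHz.
5.26 MHz ≤ fs/2 = 9.12 MHz, appears at 5.26 MHz.
41.66 MHz mod fs = 5.18 MHz.
5.18 MHz ≤ fs/2 = 9.12 MHz, appears at 5.18 MHz.
62.82 MHz mod fs = 8.1 MHz.
8.1 MHz ≤ fs/2 = 9.12 MHz, appears at 8.1 MHz.
44.58 MHz mod fs = 8.1 MHz.
8.1 MHz ≤ fs/2 = 9.12 MHz, appears at 8.1 MHz.
44.58 MHz and 62.82 MHz both map to 8.1 MHz.

8.1 MHz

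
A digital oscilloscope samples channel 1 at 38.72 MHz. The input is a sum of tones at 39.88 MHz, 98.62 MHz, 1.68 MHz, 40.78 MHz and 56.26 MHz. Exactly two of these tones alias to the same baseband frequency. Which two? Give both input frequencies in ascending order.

56.26 MHz, 98.62 MHz

fs/2 = 19.36 MHz.
39.88 MHz mod fs = 1.16 MHz.
1.16 MHz ≤ fs/2 = 19.36 MHz, appears at 1.16 MHz.
98.62 MHz mod fs = 21.18 MHz.
21.18 MHz > fs/2 = 19.36 MHz, folds to fs − 21.18 MHz = 17.54 MHz.
1.68 MHz ≤ fs/2 = 19.36 MHz, passes unchanged.
40.78 MHz mod fs = 2.06 MHz.
2.06 MHz ≤ fs/2 = 19.36 MHz, appears at 2.06 MHz.
56.26 MHz mod fs = 17.54 MHz.
17.54 MHz ≤ fs/2 = 19.36 MHz, appears at 17.54 MHz.
56.26 MHz and 98.62 MHz both map to 17.54 MHz.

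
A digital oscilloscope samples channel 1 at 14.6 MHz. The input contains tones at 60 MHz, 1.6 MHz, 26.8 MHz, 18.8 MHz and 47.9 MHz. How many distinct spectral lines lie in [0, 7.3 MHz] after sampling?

fs/2 = 7.3 MHz.
60 MHz mod fs = 1.6 MHz.
1.6 MHz ≤ fs/2 = 7.3 MHz, appears at 1.6 MHz.
1.6 MHz ≤ fs/2 = 7.3 MHz, passes unchanged.
26.8 MHz mod fs = 12.2 MHz.
12.2 MHz > fs/2 = 7.3 MHz, folds to fs − 12.2 MHz = 2.4 MHz.
18.8 MHz mod fs = 4.2 MHz.
4.2 MHz ≤ fs/2 = 7.3 MHz, appears at 4.2 MHz.
47.9 MHz mod fs = 4.1 MHz.
4.1 MHz ≤ fs/2 = 7.3 MHz, appears at 4.1 MHz.
Distinct values: {1.6 MHz, 2.4 MHz, 4.1 MHz, 4.2 MHz} → 4.

4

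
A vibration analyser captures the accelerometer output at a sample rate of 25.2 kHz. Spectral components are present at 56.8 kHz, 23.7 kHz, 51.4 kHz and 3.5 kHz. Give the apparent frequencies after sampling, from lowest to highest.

fs/2 = 12.6 kHz.
56.8 kHz mod fs = 6.4 kHz.
6.4 kHz ≤ fs/2 = 12.6 kHz, appears at 6.4 kHz.
23.7 kHz > fs/2 = 12.6 kHz, folds to fs − 23.7 kHz = 1.5 kHz.
51.4 kHz mod fs = 1 kHz.
1 kHz ≤ fs/2 = 12.6 kHz, appears at 1 kHz.
3.5 kHz ≤ fs/2 = 12.6 kHz, passes unchanged.
Distinct values: {1 kHz, 1.5 kHz, 3.5 kHz, 6.4 kHz}.

1 kHz, 1.5 kHz, 3.5 kHz, 6.4 kHz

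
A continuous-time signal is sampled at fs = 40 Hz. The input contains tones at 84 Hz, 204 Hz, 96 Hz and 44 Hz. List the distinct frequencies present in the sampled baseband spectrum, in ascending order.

fs/2 = 20 Hz.
84 Hz mod fs = 4 Hz.
4 Hz ≤ fs/2 = 20 Hz, appears at 4 Hz.
204 Hz mod fs = 4 Hz.
4 Hz ≤ fs/2 = 20 Hz, appears at 4 Hz.
96 Hz mod fs = 16 Hz.
16 Hz ≤ fs/2 = 20 Hz, appears at 16 Hz.
44 Hz mod fs = 4 Hz.
4 Hz ≤ fs/2 = 20 Hz, appears at 4 Hz.
Distinct values: {4 Hz, 16 Hz}.

4 Hz, 16 Hz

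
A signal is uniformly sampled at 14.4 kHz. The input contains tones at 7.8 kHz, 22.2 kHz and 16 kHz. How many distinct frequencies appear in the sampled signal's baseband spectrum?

2

fs/2 = 7.2 kHz.
7.8 kHz > fs/2 = 7.2 kHz, folds to fs − 7.8 kHz = 6.6 kHz.
22.2 kHz mod fs = 7.8 kHz.
7.8 kHz > fs/2 = 7.2 kHz, folds to fs − 7.8 kHz = 6.6 kHz.
16 kHz mod fs = 1.6 kHz.
1.6 kHz ≤ fs/2 = 7.2 kHz, appears at 1.6 kHz.
Distinct values: {1.6 kHz, 6.6 kHz} → 2.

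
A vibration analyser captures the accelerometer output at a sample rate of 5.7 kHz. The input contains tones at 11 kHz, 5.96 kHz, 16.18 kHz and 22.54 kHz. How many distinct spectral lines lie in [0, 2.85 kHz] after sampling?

3

fs/2 = 2.85 kHz.
11 kHz mod fs = 5.3 kHz.
5.3 kHz > fs/2 = 2.85 kHz, folds to fs − 5.3 kHz = 0.4 kHz.
5.96 kHz mod fs = 0.26 kHz.
0.26 kHz ≤ fs/2 = 2.85 kHz, appears at 0.26 kHz.
16.18 kHz mod fs = 4.78 kHz.
4.78 kHz > fs/2 = 2.85 kHz, folds to fs − 4.78 kHz = 0.92 kHz.
22.54 kHz mod fs = 5.44 kHz.
5.44 kHz > fs/2 = 2.85 kHz, folds to fs − 5.44 kHz = 0.26 kHz.
Distinct values: {0.26 kHz, 0.4 kHz, 0.92 kHz} → 3.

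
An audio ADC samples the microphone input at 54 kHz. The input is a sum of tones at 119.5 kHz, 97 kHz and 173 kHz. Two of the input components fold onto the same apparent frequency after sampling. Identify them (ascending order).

fs/2 = 27 kHz.
119.5 kHz mod fs = 11.5 kHz.
11.5 kHz ≤ fs/2 = 27 kHz, appears at 11.5 kHz.
97 kHz mod fs = 43 kHz.
43 kHz > fs/2 = 27 kHz, folds to fs − 43 kHz = 11 kHz.
173 kHz mod fs = 11 kHz.
11 kHz ≤ fs/2 = 27 kHz, appears at 11 kHz.
97 kHz and 173 kHz both map to 11 kHz.

97 kHz, 173 kHz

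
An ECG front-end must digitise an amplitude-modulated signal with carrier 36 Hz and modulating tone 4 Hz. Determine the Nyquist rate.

AM sidebands sit at fc ± fm = 32 Hz and 40 Hz.
Highest-frequency component: 40 Hz.
Nyquist rate = 2 × 40 Hz = 80 Hz.

80 Hz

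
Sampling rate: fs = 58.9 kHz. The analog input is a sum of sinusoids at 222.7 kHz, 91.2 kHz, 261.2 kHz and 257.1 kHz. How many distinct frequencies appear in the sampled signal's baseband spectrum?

4

fs/2 = 29.45 kHz.
222.7 kHz mod fs = 46 kHz.
46 kHz > fs/2 = 29.45 kHz, folds to fs − 46 kHz = 12.9 kHz.
91.2 kHz mod fs = 32.3 kHz.
32.3 kHz > fs/2 = 29.45 kHz, folds to fs − 32.3 kHz = 26.6 kHz.
261.2 kHz mod fs = 25.6 kHz.
25.6 kHz ≤ fs/2 = 29.45 kHz, appears at 25.6 kHz.
257.1 kHz mod fs = 21.5 kHz.
21.5 kHz ≤ fs/2 = 29.45 kHz, appears at 21.5 kHz.
Distinct values: {12.9 kHz, 21.5 kHz, 25.6 kHz, 26.6 kHz} → 4.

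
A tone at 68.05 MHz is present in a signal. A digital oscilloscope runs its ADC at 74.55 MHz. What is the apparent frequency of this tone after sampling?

68.05 MHz > fs/2 = 37.275 MHz, folds to fs − 68.05 MHz = 6.5 MHz.

6.5 MHz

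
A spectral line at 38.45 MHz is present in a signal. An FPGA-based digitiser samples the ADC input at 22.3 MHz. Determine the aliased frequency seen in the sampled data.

38.45 MHz mod fs = 16.15 MHz.
16.15 MHz > fs/2 = 11.15 MHz, folds to fs − 16.15 MHz = 6.15 MHz.

6.15 MHz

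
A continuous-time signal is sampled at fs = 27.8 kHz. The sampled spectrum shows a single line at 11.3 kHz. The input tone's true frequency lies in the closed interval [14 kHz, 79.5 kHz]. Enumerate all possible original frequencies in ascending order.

16.5 kHz, 39.1 kHz, 44.3 kHz, 66.9 kHz, 72.1 kHz

Frequencies that alias to 11.3 kHz are k·fs ± 11.3 kHz for integer k ≥ 0.
k=0: 11.3 kHz.
k=1: 16.5 kHz, 39.1 kHz.
k=2: 44.3 kHz, 66.9 kHz.
k=3: 72.1 kHz, 94.7 kHz.
k=4: 99.9 kHz, 122.5 kHz.
Within [14 kHz, 79.5 kHz]: 16.5 kHz, 39.1 kHz, 44.3 kHz, 66.9 kHz, 72.1 kHz.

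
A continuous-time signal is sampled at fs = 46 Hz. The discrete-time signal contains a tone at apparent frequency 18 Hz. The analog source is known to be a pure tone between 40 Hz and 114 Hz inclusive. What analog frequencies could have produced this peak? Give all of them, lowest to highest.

64 Hz, 74 Hz, 110 Hz

Frequencies that alias to 18 Hz are k·fs ± 18 Hz for integer k ≥ 0.
k=0: 18 Hz.
k=1: 28 Hz, 64 Hz.
k=2: 74 Hz, 110 Hz.
k=3: 120 Hz, 156 Hz.
Within [40 Hz, 114 Hz]: 64 Hz, 74 Hz, 110 Hz.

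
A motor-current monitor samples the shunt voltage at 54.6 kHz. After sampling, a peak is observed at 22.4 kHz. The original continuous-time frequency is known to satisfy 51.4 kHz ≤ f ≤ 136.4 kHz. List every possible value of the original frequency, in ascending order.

Frequencies that alias to 22.4 kHz are k·fs ± 22.4 kHz for integer k ≥ 0.
k=0: 22.4 kHz.
k=1: 32.2 kHz, 77 kHz.
k=2: 86.8 kHz, 131.6 kHz.
k=3: 141.4 kHz, 186.2 kHz.
Within [51.4 kHz, 136.4 kHz]: 77 kHz, 86.8 kHz, 131.6 kHz.

77 kHz, 86.8 kHz, 131.6 kHz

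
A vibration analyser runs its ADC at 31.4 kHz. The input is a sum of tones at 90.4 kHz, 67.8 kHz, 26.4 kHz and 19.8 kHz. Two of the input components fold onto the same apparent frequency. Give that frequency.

5 kHz

fs/2 = 15.7 kHz.
90.4 kHz mod fs = 27.6 kHz.
27.6 kHz > fs/2 = 15.7 kHz, folds to fs − 27.6 kHz = 3.8 kHz.
67.8 kHz mod fs = 5 kHz.
5 kHz ≤ fs/2 = 15.7 kHz, appears at 5 kHz.
26.4 kHz > fs/2 = 15.7 kHz, folds to fs − 26.4 kHz = 5 kHz.
19.8 kHz > fs/2 = 15.7 kHz, folds to fs − 19.8 kHz = 11.6 kHz.
26.4 kHz and 67.8 kHz both map to 5 kHz.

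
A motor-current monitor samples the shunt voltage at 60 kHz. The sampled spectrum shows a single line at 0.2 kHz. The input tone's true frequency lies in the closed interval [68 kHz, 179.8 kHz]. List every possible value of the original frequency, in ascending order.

Frequencies that alias to 0.2 kHz are k·fs ± 0.2 kHz for integer k ≥ 0.
k=0: 0.2 kHz.
k=1: 59.8 kHz, 60.2 kHz.
k=2: 119.8 kHz, 120.2 kHz.
k=3: 179.8 kHz, 180.2 kHz.
k=4: 239.8 kHz, 240.2 kHz.
Within [68 kHz, 179.8 kHz]: 119.8 kHz, 120.2 kHz, 179.8 kHz.

119.8 kHz, 120.2 kHz, 179.8 kHz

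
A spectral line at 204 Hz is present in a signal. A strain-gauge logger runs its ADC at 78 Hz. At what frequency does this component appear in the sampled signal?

30 Hz

204 Hz mod fs = 48 Hz.
48 Hz > fs/2 = 39 Hz, folds to fs − 48 Hz = 30 Hz.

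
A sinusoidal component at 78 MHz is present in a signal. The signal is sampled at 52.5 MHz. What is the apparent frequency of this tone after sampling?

25.5 MHz

78 MHz mod fs = 25.5 MHz.
25.5 MHz ≤ fs/2 = 26.25 MHz, appears at 25.5 MHz.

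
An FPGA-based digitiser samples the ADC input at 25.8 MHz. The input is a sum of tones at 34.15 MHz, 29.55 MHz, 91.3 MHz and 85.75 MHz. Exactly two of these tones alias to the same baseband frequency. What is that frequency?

8.35 MHz

fs/2 = 12.9 MHz.
34.15 MHz mod fs = 8.35 MHz.
8.35 MHz ≤ fs/2 = 12.9 MHz, appears at 8.35 MHz.
29.55 MHz mod fs = 3.75 MHz.
3.75 MHz ≤ fs/2 = 12.9 MHz, appears at 3.75 MHz.
91.3 MHz mod fs = 13.9 MHz.
13.9 MHz > fs/2 = 12.9 MHz, folds to fs − 13.9 MHz = 11.9 MHz.
85.75 MHz mod fs = 8.35 MHz.
8.35 MHz ≤ fs/2 = 12.9 MHz, appears at 8.35 MHz.
34.15 MHz and 85.75 MHz both map to 8.35 MHz.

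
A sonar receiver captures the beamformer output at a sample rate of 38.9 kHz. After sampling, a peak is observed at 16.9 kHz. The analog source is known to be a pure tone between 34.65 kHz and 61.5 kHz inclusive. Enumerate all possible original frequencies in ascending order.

55.8 kHz, 60.9 kHz

Frequencies that alias to 16.9 kHz are k·fs ± 16.9 kHz for integer k ≥ 0.
k=0: 16.9 kHz.
k=1: 22 kHz, 55.8 kHz.
k=2: 60.9 kHz, 94.7 kHz.
k=3: 99.8 kHz, 133.6 kHz.
Within [34.65 kHz, 61.5 kHz]: 55.8 kHz, 60.9 kHz.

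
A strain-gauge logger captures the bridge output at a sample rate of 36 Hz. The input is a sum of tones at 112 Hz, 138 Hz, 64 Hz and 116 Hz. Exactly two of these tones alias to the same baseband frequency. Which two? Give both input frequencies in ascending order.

64 Hz, 116 Hz

fs/2 = 18 Hz.
112 Hz mod fs = 4 Hz.
4 Hz ≤ fs/2 = 18 Hz, appears at 4 Hz.
138 Hz mod fs = 30 Hz.
30 Hz > fs/2 = 18 Hz, folds to fs − 30 Hz = 6 Hz.
64 Hz mod fs = 28 Hz.
28 Hz > fs/2 = 18 Hz, folds to fs − 28 Hz = 8 Hz.
116 Hz mod fs = 8 Hz.
8 Hz ≤ fs/2 = 18 Hz, appears at 8 Hz.
64 Hz and 116 Hz both map to 8 Hz.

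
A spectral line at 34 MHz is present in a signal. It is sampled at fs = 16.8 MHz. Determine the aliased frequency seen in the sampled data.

0.4 MHz

34 MHz mod fs = 0.4 MHz.
0.4 MHz ≤ fs/2 = 8.4 MHz, appears at 0.4 MHz.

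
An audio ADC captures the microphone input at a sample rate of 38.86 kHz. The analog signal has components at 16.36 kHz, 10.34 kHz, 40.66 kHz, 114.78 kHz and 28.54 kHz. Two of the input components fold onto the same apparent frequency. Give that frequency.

1.8 kHz

fs/2 = 19.43 kHz.
16.36 kHz ≤ fs/2 = 19.43 kHz, passes unchanged.
10.34 kHz ≤ fs/2 = 19.43 kHz, passes unchanged.
40.66 kHz mod fs = 1.8 kHz.
1.8 kHz ≤ fs/2 = 19.43 kHz, appears at 1.8 kHz.
114.78 kHz mod fs = 37.06 kHz.
37.06 kHz > fs/2 = 19.43 kHz, folds to fs − 37.06 kHz = 1.8 kHz.
28.54 kHz > fs/2 = 19.43 kHz, folds to fs − 28.54 kHz = 10.32 kHz.
40.66 kHz and 114.78 kHz both map to 1.8 kHz.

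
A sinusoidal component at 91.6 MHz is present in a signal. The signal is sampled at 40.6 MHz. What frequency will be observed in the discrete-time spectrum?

91.6 MHz mod fs = 10.4 MHz.
10.4 MHz ≤ fs/2 = 20.3 MHz, appears at 10.4 MHz.

10.4 MHz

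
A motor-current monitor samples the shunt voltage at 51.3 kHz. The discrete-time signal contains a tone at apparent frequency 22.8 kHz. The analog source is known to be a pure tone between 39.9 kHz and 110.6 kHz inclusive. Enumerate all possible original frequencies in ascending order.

74.1 kHz, 79.8 kHz

Frequencies that alias to 22.8 kHz are k·fs ± 22.8 kHz for integer k ≥ 0.
k=0: 22.8 kHz.
k=1: 28.5 kHz, 74.1 kHz.
k=2: 79.8 kHz, 125.4 kHz.
k=3: 131.1 kHz, 176.7 kHz.
Within [39.9 kHz, 110.6 kHz]: 74.1 kHz, 79.8 kHz.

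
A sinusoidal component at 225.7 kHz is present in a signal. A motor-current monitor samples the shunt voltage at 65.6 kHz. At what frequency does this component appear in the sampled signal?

225.7 kHz mod fs = 28.9 kHz.
28.9 kHz ≤ fs/2 = 32.8 kHz, appears at 28.9 kHz.

28.9 kHz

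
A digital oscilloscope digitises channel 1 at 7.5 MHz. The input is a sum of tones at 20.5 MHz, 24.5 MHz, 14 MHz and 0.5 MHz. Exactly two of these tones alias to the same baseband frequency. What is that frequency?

2 MHz

fs/2 = 3.75 MHz.
20.5 MHz mod fs = 5.5 MHz.
5.5 MHz > fs/2 = 3.75 MHz, folds to fs − 5.5 MHz = 2 MHz.
24.5 MHz mod fs = 2 MHz.
2 MHz ≤ fs/2 = 3.75 MHz, appears at 2 MHz.
14 MHz mod fs = 6.5 MHz.
6.5 MHz > fs/2 = 3.75 MHz, folds to fs − 6.5 MHz = 1 MHz.
0.5 MHz ≤ fs/2 = 3.75 MHz, passes unchanged.
20.5 MHz and 24.5 MHz both map to 2 MHz.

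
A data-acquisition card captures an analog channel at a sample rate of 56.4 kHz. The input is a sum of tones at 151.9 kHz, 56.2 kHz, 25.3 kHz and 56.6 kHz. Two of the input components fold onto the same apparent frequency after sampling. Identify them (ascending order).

56.2 kHz, 56.6 kHz

fs/2 = 28.2 kHz.
151.9 kHz mod fs = 39.1 kHz.
39.1 kHz > fs/2 = 28.2 kHz, folds to fs − 39.1 kHz = 17.3 kHz.
56.2 kHz > fs/2 = 28.2 kHz, folds to fs − 56.2 kHz = 0.2 kHz.
25.3 kHz ≤ fs/2 = 28.2 kHz, passes unchanged.
56.6 kHz mod fs = 0.2 kHz.
0.2 kHz ≤ fs/2 = 28.2 kHz, appears at 0.2 kHz.
56.2 kHz and 56.6 kHz both map to 0.2 kHz.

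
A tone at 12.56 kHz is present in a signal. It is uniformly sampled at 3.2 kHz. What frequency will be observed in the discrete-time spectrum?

12.56 kHz mod fs = 2.96 kHz.
2.96 kHz > fs/2 = 1.6 kHz, folds to fs − 2.96 kHz = 0.24 kHz.

0.24 kHz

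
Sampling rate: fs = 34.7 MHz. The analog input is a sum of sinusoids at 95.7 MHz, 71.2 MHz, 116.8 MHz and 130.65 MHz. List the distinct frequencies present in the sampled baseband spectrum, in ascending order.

fs/2 = 17.35 MHz.
95.7 MHz mod fs = 26.3 MHz.
26.3 MHz > fs/2 = 17.35 MHz, folds to fs − 26.3 MHz = 8.4 MHz.
71.2 MHz mod fs = 1.8 MHz.
1.8 MHz ≤ fs/2 = 17.35 MHz, appears at 1.8 MHz.
116.8 MHz mod fs = 12.7 MHz.
12.7 MHz ≤ fs/2 = 17.35 MHz, appears at 12.7 MHz.
130.65 MHz mod fs = 26.55 MHz.
26.55 MHz > fs/2 = 17.35 MHz, folds to fs − 26.55 MHz = 8.15 MHz.
Distinct values: {1.8 MHz, 8.15 MHz, 8.4 MHz, 12.7 MHz}.

1.8 MHz, 8.15 MHz, 8.4 MHz, 12.7 MHz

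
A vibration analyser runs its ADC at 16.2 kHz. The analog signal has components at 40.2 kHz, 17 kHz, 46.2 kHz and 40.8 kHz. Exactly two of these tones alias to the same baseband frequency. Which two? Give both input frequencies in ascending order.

fs/2 = 8.1 kHz.
40.2 kHz mod fs = 7.8 kHz.
7.8 kHz ≤ fs/2 = 8.1 kHz, appears at 7.8 kHz.
17 kHz mod fs = 0.8 kHz.
0.8 kHz ≤ fs/2 = 8.1 kHz, appears at 0.8 kHz.
46.2 kHz mod fs = 13.8 kHz.
13.8 kHz > fs/2 = 8.1 kHz, folds to fs − 13.8 kHz = 2.4 kHz.
40.8 kHz mod fs = 8.4 kHz.
8.4 kHz > fs/2 = 8.1 kHz, folds to fs − 8.4 kHz = 7.8 kHz.
40.2 kHz and 40.8 kHz both map to 7.8 kHz.

40.2 kHz, 40.8 kHz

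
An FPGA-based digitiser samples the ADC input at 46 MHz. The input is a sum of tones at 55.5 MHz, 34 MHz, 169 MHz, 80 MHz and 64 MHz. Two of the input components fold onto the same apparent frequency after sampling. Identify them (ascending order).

fs/2 = 23 MHz.
55.5 MHz mod fs = 9.5 MHz.
9.5 MHz ≤ fs/2 = 23 MHz, appears at 9.5 MHz.
34 MHz > fs/2 = 23 MHz, folds to fs − 34 MHz = 12 MHz.
169 MHz mod fs = 31 MHz.
31 MHz > fs/2 = 23 MHz, folds to fs − 31 MHz = 15 MHz.
80 MHz mod fs = 34 MHz.
34 MHz > fs/2 = 23 MHz, folds to fs − 34 MHz = 12 MHz.
64 MHz mod fs = 18 MHz.
18 MHz ≤ fs/2 = 23 MHz, appears at 18 MHz.
34 MHz and 80 MHz both map to 12 MHz.

34 MHz, 80 MHz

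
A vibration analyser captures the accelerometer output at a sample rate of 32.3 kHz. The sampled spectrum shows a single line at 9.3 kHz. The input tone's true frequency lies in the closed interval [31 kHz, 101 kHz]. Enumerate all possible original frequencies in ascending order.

Frequencies that alias to 9.3 kHz are k·fs ± 9.3 kHz for integer k ≥ 0.
k=0: 9.3 kHz.
k=1: 23 kHz, 41.6 kHz.
k=2: 55.3 kHz, 73.9 kHz.
k=3: 87.6 kHz, 106.2 kHz.
k=4: 119.9 kHz, 138.5 kHz.
Within [31 kHz, 101 kHz]: 41.6 kHz, 55.3 kHz, 73.9 kHz, 87.6 kHz.

41.6 kHz, 55.3 kHz, 73.9 kHz, 87.6 kHz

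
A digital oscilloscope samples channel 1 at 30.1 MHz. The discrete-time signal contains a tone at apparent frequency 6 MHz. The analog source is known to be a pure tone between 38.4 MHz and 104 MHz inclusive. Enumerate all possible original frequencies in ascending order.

54.2 MHz, 66.2 MHz, 84.3 MHz, 96.3 MHz

Frequencies that alias to 6 MHz are k·fs ± 6 MHz for integer k ≥ 0.
k=0: 6 MHz.
k=1: 24.1 MHz, 36.1 MHz.
k=2: 54.2 MHz, 66.2 MHz.
k=3: 84.3 MHz, 96.3 MHz.
k=4: 114.4 MHz, 126.4 MHz.
Within [38.4 MHz, 104 MHz]: 54.2 MHz, 66.2 MHz, 84.3 MHz, 96.3 MHz.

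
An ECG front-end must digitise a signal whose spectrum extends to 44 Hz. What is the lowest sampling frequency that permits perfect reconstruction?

Nyquist rate = 2 × 44 Hz = 88 Hz.

88 Hz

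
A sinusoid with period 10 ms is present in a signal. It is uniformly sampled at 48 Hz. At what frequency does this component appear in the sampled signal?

4 Hz

T = 10 ms → f = 1/T = 100 Hz.
100 Hz mod fs = 4 Hz.
4 Hz ≤ fs/2 = 24 Hz, appears at 4 Hz.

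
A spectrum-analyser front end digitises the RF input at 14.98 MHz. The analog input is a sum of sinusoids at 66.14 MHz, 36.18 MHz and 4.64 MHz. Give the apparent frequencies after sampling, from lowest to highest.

4.64 MHz, 6.22 MHz

fs/2 = 7.49 MHz.
66.14 MHz mod fs = 6.22 MHz.
6.22 MHz ≤ fs/2 = 7.49 MHz, appears at 6.22 MHz.
36.18 MHz mod fs = 6.22 MHz.
6.22 MHz ≤ fs/2 = 7.49 MHz, appears at 6.22 MHz.
4.64 MHz ≤ fs/2 = 7.49 MHz, passes unchanged.
Distinct values: {4.64 MHz, 6.22 MHz}.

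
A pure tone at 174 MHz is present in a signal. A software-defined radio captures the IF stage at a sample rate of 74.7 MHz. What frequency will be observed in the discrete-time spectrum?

174 MHz mod fs = 24.6 MHz.
24.6 MHz ≤ fs/2 = 37.35 MHz, appears at 24.6 MHz.

24.6 MHz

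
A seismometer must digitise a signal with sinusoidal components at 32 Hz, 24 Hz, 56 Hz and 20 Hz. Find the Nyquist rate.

Highest-frequency component: 56 Hz.
Nyquist rate = 2 × 56 Hz = 112 Hz.

112 Hz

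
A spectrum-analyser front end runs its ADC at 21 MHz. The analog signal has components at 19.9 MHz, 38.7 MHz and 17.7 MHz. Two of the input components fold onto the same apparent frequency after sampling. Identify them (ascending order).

17.7 MHz, 38.7 MHz

fs/2 = 10.5 MHz.
19.9 MHz > fs/2 = 10.5 MHz, folds to fs − 19.9 MHz = 1.1 MHz.
38.7 MHz mod fs = 17.7 MHz.
17.7 MHz > fs/2 = 10.5 MHz, folds to fs − 17.7 MHz = 3.3 MHz.
17.7 MHz > fs/2 = 10.5 MHz, folds to fs − 17.7 MHz = 3.3 MHz.
17.7 MHz and 38.7 MHz both map to 3.3 MHz.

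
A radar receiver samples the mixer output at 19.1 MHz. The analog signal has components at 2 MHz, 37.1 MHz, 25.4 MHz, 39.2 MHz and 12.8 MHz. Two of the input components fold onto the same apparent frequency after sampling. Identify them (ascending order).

12.8 MHz, 25.4 MHz

fs/2 = 9.55 MHz.
2 MHz ≤ fs/2 = 9.55 MHz, passes unchanged.
37.1 MHz mod fs = 18 MHz.
18 MHz > fs/2 = 9.55 MHz, folds to fs − 18 MHz = 1.1 MHz.
25.4 MHz mod fs = 6.3 MHz.
6.3 MHz ≤ fs/2 = 9.55 MHz, appears at 6.3 MHz.
39.2 MHz mod fs = 1 MHz.
1 MHz ≤ fs/2 = 9.55 MHz, appears at 1 MHz.
12.8 MHz > fs/2 = 9.55 MHz, folds to fs − 12.8 MHz = 6.3 MHz.
12.8 MHz and 25.4 MHz both map to 6.3 MHz.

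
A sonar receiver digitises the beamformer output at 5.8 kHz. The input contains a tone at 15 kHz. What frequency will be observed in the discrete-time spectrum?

15 kHz mod fs = 3.4 kHz.
3.4 kHz > fs/2 = 2.9 kHz, folds to fs − 3.4 kHz = 2.4 kHz.

2.4 kHz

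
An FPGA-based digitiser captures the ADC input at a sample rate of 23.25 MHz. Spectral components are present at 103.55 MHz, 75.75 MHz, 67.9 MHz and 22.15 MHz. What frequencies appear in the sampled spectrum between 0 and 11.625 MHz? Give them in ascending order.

fs/2 = 11.625 MHz.
103.55 MHz mod fs = 10.55 MHz.
10.55 MHz ≤ fs/2 = 11.625 MHz, appears at 10.55 MHz.
75.75 MHz mod fs = 6 MHz.
6 MHz ≤ fs/2 = 11.625 MHz, appears at 6 MHz.
67.9 MHz mod fs = 21.4 MHz.
21.4 MHz > fs/2 = 11.625 MHz, folds to fs − 21.4 MHz = 1.85 MHz.
22.15 MHz > fs/2 = 11.625 MHz, folds to fs − 22.15 MHz = 1.1 MHz.
Distinct values: {1.1 MHz, 1.85 MHz, 6 MHz, 10.55 MHz}.

1.1 MHz, 1.85 MHz, 6 MHz, 10.55 MHz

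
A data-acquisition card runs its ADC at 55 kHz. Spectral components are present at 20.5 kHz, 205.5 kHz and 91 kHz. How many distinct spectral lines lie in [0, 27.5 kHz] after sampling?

3

fs/2 = 27.5 kHz.
20.5 kHz ≤ fs/2 = 27.5 kHz, passes unchanged.
205.5 kHz mod fs = 40.5 kHz.
40.5 kHz > fs/2 = 27.5 kHz, folds to fs − 40.5 kHz = 14.5 kHz.
91 kHz mod fs = 36 kHz.
36 kHz > fs/2 = 27.5 kHz, folds to fs − 36 kHz = 19 kHz.
Distinct values: {14.5 kHz, 19 kHz, 20.5 kHz} → 3.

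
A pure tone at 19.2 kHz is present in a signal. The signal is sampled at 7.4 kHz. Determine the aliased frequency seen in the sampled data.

19.2 kHz mod fs = 4.4 kHz.
4.4 kHz > fs/2 = 3.7 kHz, folds to fs − 4.4 kHz = 3 kHz.

3 kHz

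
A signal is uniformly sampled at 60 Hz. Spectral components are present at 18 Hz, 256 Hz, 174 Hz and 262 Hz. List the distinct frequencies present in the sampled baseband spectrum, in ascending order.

6 Hz, 16 Hz, 18 Hz, 22 Hz

fs/2 = 30 Hz.
18 Hz ≤ fs/2 = 30 Hz, passes unchanged.
256 Hz mod fs = 16 Hz.
16 Hz ≤ fs/2 = 30 Hz, appears at 16 Hz.
174 Hz mod fs = 54 Hz.
54 Hz > fs/2 = 30 Hz, folds to fs − 54 Hz = 6 Hz.
262 Hz mod fs = 22 Hz.
22 Hz ≤ fs/2 = 30 Hz, appears at 22 Hz.
Distinct values: {6 Hz, 16 Hz, 18 Hz, 22 Hz}.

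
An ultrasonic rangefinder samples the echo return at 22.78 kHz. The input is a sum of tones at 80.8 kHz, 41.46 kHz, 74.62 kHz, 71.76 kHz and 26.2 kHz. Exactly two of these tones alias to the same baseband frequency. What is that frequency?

fs/2 = 11.39 kHz.
80.8 kHz mod fs = 12.46 kHz.
12.46 kHz > fs/2 = 11.39 kHz, folds to fs − 12.46 kHz = 10.32 kHz.
41.46 kHz mod fs = 18.68 kHz.
18.68 kHz > fs/2 = 11.39 kHz, folds to fs − 18.68 kHz = 4.1 kHz.
74.62 kHz mod fs = 6.28 kHz.
6.28 kHz ≤ fs/2 = 11.39 kHz, appears at 6.28 kHz.
71.76 kHz mod fs = 3.42 kHz.
3.42 kHz ≤ fs/2 = 11.39 kHz, appears at 3.42 kHz.
26.2 kHz mod fs = 3.42 kHz.
3.42 kHz ≤ fs/2 = 11.39 kHz, appears at 3.42 kHz.
26.2 kHz and 71.76 kHz both map to 3.42 kHz.

3.42 kHz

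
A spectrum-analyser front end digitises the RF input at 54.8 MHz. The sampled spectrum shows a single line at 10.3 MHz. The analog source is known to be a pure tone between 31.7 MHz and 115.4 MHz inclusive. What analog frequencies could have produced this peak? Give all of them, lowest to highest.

44.5 MHz, 65.1 MHz, 99.3 MHz

Frequencies that alias to 10.3 MHz are k·fs ± 10.3 MHz for integer k ≥ 0.
k=0: 10.3 MHz.
k=1: 44.5 MHz, 65.1 MHz.
k=2: 99.3 MHz, 119.9 MHz.
k=3: 154.1 MHz, 174.7 MHz.
Within [31.7 MHz, 115.4 MHz]: 44.5 MHz, 65.1 MHz, 99.3 MHz.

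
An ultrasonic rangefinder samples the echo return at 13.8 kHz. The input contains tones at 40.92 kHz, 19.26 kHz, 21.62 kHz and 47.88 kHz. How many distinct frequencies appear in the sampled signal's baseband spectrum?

fs/2 = 6.9 kHz.
40.92 kHz mod fs = 13.32 kHz.
13.32 kHz > fs/2 = 6.9 kHz, folds to fs − 13.32 kHz = 0.48 kHz.
19.26 kHz mod fs = 5.46 kHz.
5.46 kHz ≤ fs/2 = 6.9 kHz, appears at 5.46 kHz.
21.62 kHz mod fs = 7.82 kHz.
7.82 kHz > fs/2 = 6.9 kHz, folds to fs − 7.82 kHz = 5.98 kHz.
47.88 kHz mod fs = 6.48 kHz.
6.48 kHz ≤ fs/2 = 6.9 kHz, appears at 6.48 kHz.
Distinct values: {0.48 kHz, 5.46 kHz, 5.98 kHz, 6.48 kHz} → 4.

4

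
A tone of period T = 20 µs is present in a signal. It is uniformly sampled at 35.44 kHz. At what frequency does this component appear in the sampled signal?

T = 20 µs → f = 1/T = 50 kHz.
50 kHz mod fs = 14.56 kHz.
14.56 kHz ≤ fs/2 = 17.72 kHz, appears at 14.56 kHz.

14.56 kHz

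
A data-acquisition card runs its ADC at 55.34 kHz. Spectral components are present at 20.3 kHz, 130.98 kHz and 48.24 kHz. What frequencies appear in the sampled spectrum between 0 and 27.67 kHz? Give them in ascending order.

7.1 kHz, 20.3 kHz

fs/2 = 27.67 kHz.
20.3 kHz ≤ fs/2 = 27.67 kHz, passes unchanged.
130.98 kHz mod fs = 20.3 kHz.
20.3 kHz ≤ fs/2 = 27.67 kHz, appears at 20.3 kHz.
48.24 kHz > fs/2 = 27.67 kHz, folds to fs − 48.24 kHz = 7.1 kHz.
Distinct values: {7.1 kHz, 20.3 kHz}.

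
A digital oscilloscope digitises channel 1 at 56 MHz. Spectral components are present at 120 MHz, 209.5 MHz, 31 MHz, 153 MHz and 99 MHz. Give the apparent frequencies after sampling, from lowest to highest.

fs/2 = 28 MHz.
120 MHz mod fs = 8 MHz.
8 MHz ≤ fs/2 = 28 MHz, appears at 8 MHz.
209.5 MHz mod fs = 41.5 MHz.
41.5 MHz > fs/2 = 28 MHz, folds to fs − 41.5 MHz = 14.5 MHz.
31 MHz > fs/2 = 28 MHz, folds to fs − 31 MHz = 25 MHz.
153 MHz mod fs = 41 MHz.
41 MHz > fs/2 = 28 MHz, folds to fs − 41 MHz = 15 MHz.
99 MHz mod fs = 43 MHz.
43 MHz > fs/2 = 28 MHz, folds to fs − 43 MHz = 13 MHz.
Distinct values: {8 MHz, 13 MHz, 14.5 MHz, 15 MHz, 25 MHz}.

8 MHz, 13 MHz, 14.5 MHz, 15 MHz, 25 MHz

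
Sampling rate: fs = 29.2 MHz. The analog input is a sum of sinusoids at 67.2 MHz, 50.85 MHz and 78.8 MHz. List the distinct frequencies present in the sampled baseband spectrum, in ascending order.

fs/2 = 14.6 MHz.
67.2 MHz mod fs = 8.8 MHz.
8.8 MHz ≤ fs/2 = 14.6 MHz, appears at 8.8 MHz.
50.85 MHz mod fs = 21.65 MHz.
21.65 MHz > fs/2 = 14.6 MHz, folds to fs − 21.65 MHz = 7.55 MHz.
78.8 MHz mod fs = 20.4 MHz.
20.4 MHz > fs/2 = 14.6 MHz, folds to fs − 20.4 MHz = 8.8 MHz.
Distinct values: {7.55 MHz, 8.8 MHz}.

7.55 MHz, 8.8 MHz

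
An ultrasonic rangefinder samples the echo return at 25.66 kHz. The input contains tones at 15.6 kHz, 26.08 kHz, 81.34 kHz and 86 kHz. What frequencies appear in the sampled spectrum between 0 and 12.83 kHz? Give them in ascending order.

fs/2 = 12.83 kHz.
15.6 kHz > fs/2 = 12.83 kHz, folds to fs − 15.6 kHz = 10.06 kHz.
26.08 kHz mod fs = 0.42 kHz.
0.42 kHz ≤ fs/2 = 12.83 kHz, appears at 0.42 kHz.
81.34 kHz mod fs = 4.36 kHz.
4.36 kHz ≤ fs/2 = 12.83 kHz, appears at 4.36 kHz.
86 kHz mod fs = 9.02 kHz.
9.02 kHz ≤ fs/2 = 12.83 kHz, appears at 9.02 kHz.
Distinct values: {0.42 kHz, 4.36 kHz, 9.02 kHz, 10.06 kHz}.

0.42 kHz, 4.36 kHz, 9.02 kHz, 10.06 kHz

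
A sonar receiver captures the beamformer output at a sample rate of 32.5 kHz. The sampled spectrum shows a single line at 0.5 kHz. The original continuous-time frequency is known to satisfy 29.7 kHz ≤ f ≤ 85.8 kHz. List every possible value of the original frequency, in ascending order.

Frequencies that alias to 0.5 kHz are k·fs ± 0.5 kHz for integer k ≥ 0.
k=0: 0.5 kHz.
k=1: 32 kHz, 33 kHz.
k=2: 64.5 kHz, 65.5 kHz.
k=3: 97 kHz, 98 kHz.
Within [29.7 kHz, 85.8 kHz]: 32 kHz, 33 kHz, 64.5 kHz, 65.5 kHz.

32 kHz, 33 kHz, 64.5 kHz, 65.5 kHz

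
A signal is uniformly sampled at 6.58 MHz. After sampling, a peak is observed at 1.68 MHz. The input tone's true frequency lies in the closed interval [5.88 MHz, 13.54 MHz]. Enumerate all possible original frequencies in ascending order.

8.26 MHz, 11.48 MHz

Frequencies that alias to 1.68 MHz are k·fs ± 1.68 MHz for integer k ≥ 0.
k=0: 1.68 MHz.
k=1: 4.9 MHz, 8.26 MHz.
k=2: 11.48 MHz, 14.84 MHz.
k=3: 18.06 MHz, 21.42 MHz.
Within [5.88 MHz, 13.54 MHz]: 8.26 MHz, 11.48 MHz.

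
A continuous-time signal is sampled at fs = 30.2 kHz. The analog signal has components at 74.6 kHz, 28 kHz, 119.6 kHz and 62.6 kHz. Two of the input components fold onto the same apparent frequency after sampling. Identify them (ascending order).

28 kHz, 62.6 kHz

fs/2 = 15.1 kHz.
74.6 kHz mod fs = 14.2 kHz.
14.2 kHz ≤ fs/2 = 15.1 kHz, appears at 14.2 kHz.
28 kHz > fs/2 = 15.1 kHz, folds to fs − 28 kHz = 2.2 kHz.
119.6 kHz mod fs = 29 kHz.
29 kHz > fs/2 = 15.1 kHz, folds to fs − 29 kHz = 1.2 kHz.
62.6 kHz mod fs = 2.2 kHz.
2.2 kHz ≤ fs/2 = 15.1 kHz, appears at 2.2 kHz.
28 kHz and 62.6 kHz both map to 2.2 kHz.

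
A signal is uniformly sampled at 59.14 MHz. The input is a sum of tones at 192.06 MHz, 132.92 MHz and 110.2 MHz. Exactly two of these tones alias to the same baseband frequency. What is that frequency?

fs/2 = 29.57 MHz.
192.06 MHz mod fs = 14.64 MHz.
14.64 MHz ≤ fs/2 = 29.57 MHz, appears at 14.64 MHz.
132.92 MHz mod fs = 14.64 MHz.
14.64 MHz ≤ fs/2 = 29.57 MHz, appears at 14.64 MHz.
110.2 MHz mod fs = 51.06 MHz.
51.06 MHz > fs/2 = 29.57 MHz, folds to fs − 51.06 MHz = 8.08 MHz.
132.92 MHz and 192.06 MHz both map to 14.64 MHz.

14.64 MHz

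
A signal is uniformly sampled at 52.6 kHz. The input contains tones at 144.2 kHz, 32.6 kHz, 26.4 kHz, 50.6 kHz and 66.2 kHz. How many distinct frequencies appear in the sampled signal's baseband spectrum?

fs/2 = 26.3 kHz.
144.2 kHz mod fs = 39 kHz.
39 kHz > fs/2 = 26.3 kHz, folds to fs − 39 kHz = 13.6 kHz.
32.6 kHz > fs/2 = 26.3 kHz, folds to fs − 32.6 kHz = 20 kHz.
26.4 kHz > fs/2 = 26.3 kHz, folds to fs − 26.4 kHz = 26.2 kHz.
50.6 kHz > fs/2 = 26.3 kHz, folds to fs − 50.6 kHz = 2 kHz.
66.2 kHz mod fs = 13.6 kHz.
13.6 kHz ≤ fs/2 = 26.3 kHz, appears at 13.6 kHz.
Distinct values: {2 kHz, 13.6 kHz, 20 kHz, 26.2 kHz} → 4.

4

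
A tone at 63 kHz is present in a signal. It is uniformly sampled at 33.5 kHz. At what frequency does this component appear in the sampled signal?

63 kHz mod fs = 29.5 kHz.
29.5 kHz > fs/2 = 16.75 kHz, folds to fs − 29.5 kHz = 4 kHz.

4 kHz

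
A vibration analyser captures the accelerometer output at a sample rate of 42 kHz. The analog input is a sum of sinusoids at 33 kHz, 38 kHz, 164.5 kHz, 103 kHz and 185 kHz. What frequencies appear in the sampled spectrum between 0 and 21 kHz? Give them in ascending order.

3.5 kHz, 4 kHz, 9 kHz, 17 kHz, 19 kHz

fs/2 = 21 kHz.
33 kHz > fs/2 = 21 kHz, folds to fs − 33 kHz = 9 kHz.
38 kHz > fs/2 = 21 kHz, folds to fs − 38 kHz = 4 kHz.
164.5 kHz mod fs = 38.5 kHz.
38.5 kHz > fs/2 = 21 kHz, folds to fs − 38.5 kHz = 3.5 kHz.
103 kHz mod fs = 19 kHz.
19 kHz ≤ fs/2 = 21 kHz, appears at 19 kHz.
185 kHz mod fs = 17 kHz.
17 kHz ≤ fs/2 = 21 kHz, appears at 17 kHz.
Distinct values: {3.5 kHz, 4 kHz, 9 kHz, 17 kHz, 19 kHz}.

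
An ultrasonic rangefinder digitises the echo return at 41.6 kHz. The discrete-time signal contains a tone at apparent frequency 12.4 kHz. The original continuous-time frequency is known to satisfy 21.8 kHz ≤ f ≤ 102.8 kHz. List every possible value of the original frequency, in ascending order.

Frequencies that alias to 12.4 kHz are k·fs ± 12.4 kHz for integer k ≥ 0.
k=0: 12.4 kHz.
k=1: 29.2 kHz, 54 kHz.
k=2: 70.8 kHz, 95.6 kHz.
k=3: 112.4 kHz, 137.2 kHz.
Within [21.8 kHz, 102.8 kHz]: 29.2 kHz, 54 kHz, 70.8 kHz, 95.6 kHz.

29.2 kHz, 54 kHz, 70.8 kHz, 95.6 kHz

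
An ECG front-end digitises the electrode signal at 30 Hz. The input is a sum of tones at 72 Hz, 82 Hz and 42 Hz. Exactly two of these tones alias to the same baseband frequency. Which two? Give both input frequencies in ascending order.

fs/2 = 15 Hz.
72 Hz mod fs = 12 Hz.
12 Hz ≤ fs/2 = 15 Hz, appears at 12 Hz.
82 Hz mod fs = 22 Hz.
22 Hz > fs/2 = 15 Hz, folds to fs − 22 Hz = 8 Hz.
42 Hz mod fs = 12 Hz.
12 Hz ≤ fs/2 = 15 Hz, appears at 12 Hz.
42 Hz and 72 Hz both map to 12 Hz.

42 Hz, 72 Hz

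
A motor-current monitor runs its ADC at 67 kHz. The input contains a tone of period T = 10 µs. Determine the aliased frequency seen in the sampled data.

33 kHz

T = 10 µs → f = 1/T = 100 kHz.
100 kHz mod fs = 33 kHz.
33 kHz ≤ fs/2 = 33.5 kHz, appears at 33 kHz.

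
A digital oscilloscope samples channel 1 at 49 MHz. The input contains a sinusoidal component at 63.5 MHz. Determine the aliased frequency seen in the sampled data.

63.5 MHz mod fs = 14.5 MHz.
14.5 MHz ≤ fs/2 = 24.5 MHz, appears at 14.5 MHz.

14.5 MHz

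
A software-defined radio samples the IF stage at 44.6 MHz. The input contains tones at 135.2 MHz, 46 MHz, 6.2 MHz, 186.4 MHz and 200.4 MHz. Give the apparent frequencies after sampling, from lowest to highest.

1.4 MHz, 6.2 MHz, 8 MHz, 22 MHz

fs/2 = 22.3 MHz.
135.2 MHz mod fs = 1.4 MHz.
1.4 MHz ≤ fs/2 = 22.3 MHz, appears at 1.4 MHz.
46 MHz mod fs = 1.4 MHz.
1.4 MHz ≤ fs/2 = 22.3 MHz, appears at 1.4 MHz.
6.2 MHz ≤ fs/2 = 22.3 MHz, passes unchanged.
186.4 MHz mod fs = 8 MHz.
8 MHz ≤ fs/2 = 22.3 MHz, appears at 8 MHz.
200.4 MHz mod fs = 22 MHz.
22 MHz ≤ fs/2 = 22.3 MHz, appears at 22 MHz.
Distinct values: {1.4 MHz, 6.2 MHz, 8 MHz, 22 MHz}.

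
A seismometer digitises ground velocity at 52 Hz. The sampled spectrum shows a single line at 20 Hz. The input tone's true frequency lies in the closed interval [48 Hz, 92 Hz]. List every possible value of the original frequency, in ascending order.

72 Hz, 84 Hz

Frequencies that alias to 20 Hz are k·fs ± 20 Hz for integer k ≥ 0.
k=0: 20 Hz.
k=1: 32 Hz, 72 Hz.
k=2: 84 Hz, 124 Hz.
k=3: 136 Hz, 176 Hz.
Within [48 Hz, 92 Hz]: 72 Hz, 84 Hz.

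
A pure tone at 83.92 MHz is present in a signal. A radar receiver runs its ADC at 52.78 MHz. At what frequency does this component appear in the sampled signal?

83.92 MHz mod fs = 31.14 MHz.
31.14 MHz > fs/2 = 26.39 MHz, folds to fs − 31.14 MHz = 21.64 MHz.

21.64 MHz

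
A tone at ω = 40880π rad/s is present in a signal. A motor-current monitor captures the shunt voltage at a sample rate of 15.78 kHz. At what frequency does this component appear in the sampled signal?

ω = 40880π rad/s → f = ω/(2π) = 20440 Hz = 20.44 kHz.
20.44 kHz mod fs = 4.66 kHz.
4.66 kHz ≤ fs/2 = 7.89 kHz, appears at 4.66 kHz.

4.66 kHz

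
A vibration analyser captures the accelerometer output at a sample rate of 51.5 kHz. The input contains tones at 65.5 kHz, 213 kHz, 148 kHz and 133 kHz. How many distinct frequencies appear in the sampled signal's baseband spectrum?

4

fs/2 = 25.75 kHz.
65.5 kHz mod fs = 14 kHz.
14 kHz ≤ fs/2 = 25.75 kHz, appears at 14 kHz.
213 kHz mod fs = 7 kHz.
7 kHz ≤ fs/2 = 25.75 kHz, appears at 7 kHz.
148 kHz mod fs = 45 kHz.
45 kHz > fs/2 = 25.75 kHz, folds to fs − 45 kHz = 6.5 kHz.
133 kHz mod fs = 30 kHz.
30 kHz > fs/2 = 25.75 kHz, folds to fs − 30 kHz = 21.5 kHz.
Distinct values: {6.5 kHz, 7 kHz, 14 kHz, 21.5 kHz} → 4.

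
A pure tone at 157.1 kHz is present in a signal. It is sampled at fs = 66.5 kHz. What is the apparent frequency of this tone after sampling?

157.1 kHz mod fs = 24.1 kHz.
24.1 kHz ≤ fs/2 = 33.25 kHz, appears at 24.1 kHz.

24.1 kHz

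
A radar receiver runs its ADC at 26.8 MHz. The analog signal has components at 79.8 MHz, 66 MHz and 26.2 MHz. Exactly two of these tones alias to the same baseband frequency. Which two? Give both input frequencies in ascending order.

26.2 MHz, 79.8 MHz

fs/2 = 13.4 MHz.
79.8 MHz mod fs = 26.2 MHz.
26.2 MHz > fs/2 = 13.4 MHz, folds to fs − 26.2 MHz = 0.6 MHz.
66 MHz mod fs = 12.4 MHz.
12.4 MHz ≤ fs/2 = 13.4 MHz, appears at 12.4 MHz.
26.2 MHz > fs/2 = 13.4 MHz, folds to fs − 26.2 MHz = 0.6 MHz.
26.2 MHz and 79.8 MHz both map to 0.6 MHz.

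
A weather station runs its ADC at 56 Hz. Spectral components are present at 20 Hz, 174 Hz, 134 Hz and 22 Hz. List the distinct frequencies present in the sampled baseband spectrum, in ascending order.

6 Hz, 20 Hz, 22 Hz

fs/2 = 28 Hz.
20 Hz ≤ fs/2 = 28 Hz, passes unchanged.
174 Hz mod fs = 6 Hz.
6 Hz ≤ fs/2 = 28 Hz, appears at 6 Hz.
134 Hz mod fs = 22 Hz.
22 Hz ≤ fs/2 = 28 Hz, appears at 22 Hz.
22 Hz ≤ fs/2 = 28 Hz, passes unchanged.
Distinct values: {6 Hz, 20 Hz, 22 Hz}.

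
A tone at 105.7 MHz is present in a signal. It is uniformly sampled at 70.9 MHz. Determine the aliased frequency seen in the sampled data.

105.7 MHz mod fs = 34.8 MHz.
34.8 MHz ≤ fs/2 = 35.45 MHz, appears at 34.8 MHz.

34.8 MHz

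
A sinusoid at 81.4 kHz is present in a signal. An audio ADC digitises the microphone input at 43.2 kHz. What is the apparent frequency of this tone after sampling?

5 kHz

81.4 kHz mod fs = 38.2 kHz.
38.2 kHz > fs/2 = 21.6 kHz, folds to fs − 38.2 kHz = 5 kHz.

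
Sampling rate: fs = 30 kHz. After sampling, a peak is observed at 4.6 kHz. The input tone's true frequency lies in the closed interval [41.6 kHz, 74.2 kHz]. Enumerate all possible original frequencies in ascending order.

Frequencies that alias to 4.6 kHz are k·fs ± 4.6 kHz for integer k ≥ 0.
k=0: 4.6 kHz.
k=1: 25.4 kHz, 34.6 kHz.
k=2: 55.4 kHz, 64.6 kHz.
k=3: 85.4 kHz, 94.6 kHz.
Within [41.6 kHz, 74.2 kHz]: 55.4 kHz, 64.6 kHz.

55.4 kHz, 64.6 kHz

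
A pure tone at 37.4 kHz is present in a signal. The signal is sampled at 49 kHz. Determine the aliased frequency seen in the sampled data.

37.4 kHz > fs/2 = 24.5 kHz, folds to fs − 37.4 kHz = 11.6 kHz.

11.6 kHz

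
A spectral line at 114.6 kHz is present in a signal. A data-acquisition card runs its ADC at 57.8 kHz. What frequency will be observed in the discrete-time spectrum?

1 kHz

114.6 kHz mod fs = 56.8 kHz.
56.8 kHz > fs/2 = 28.9 kHz, folds to fs − 56.8 kHz = 1 kHz.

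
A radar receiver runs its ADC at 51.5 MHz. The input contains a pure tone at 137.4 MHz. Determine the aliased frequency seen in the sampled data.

137.4 MHz mod fs = 34.4 MHz.
34.4 MHz > fs/2 = 25.75 MHz, folds to fs − 34.4 MHz = 17.1 MHz.

17.1 MHz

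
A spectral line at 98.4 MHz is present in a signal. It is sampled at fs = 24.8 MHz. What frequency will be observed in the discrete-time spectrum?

0.8 MHz

98.4 MHz mod fs = 24 MHz.
24 MHz > fs/2 = 12.4 MHz, folds to fs − 24 MHz = 0.8 MHz.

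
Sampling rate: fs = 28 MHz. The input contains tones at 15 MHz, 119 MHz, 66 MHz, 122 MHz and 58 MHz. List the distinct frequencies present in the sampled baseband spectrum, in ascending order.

2 MHz, 7 MHz, 10 MHz, 13 MHz

fs/2 = 14 MHz.
15 MHz > fs/2 = 14 MHz, folds to fs − 15 MHz = 13 MHz.
119 MHz mod fs = 7 MHz.
7 MHz ≤ fs/2 = 14 MHz, appears at 7 MHz.
66 MHz mod fs = 10 MHz.
10 MHz ≤ fs/2 = 14 MHz, appears at 10 MHz.
122 MHz mod fs = 10 MHz.
10 MHz ≤ fs/2 = 14 MHz, appears at 10 MHz.
58 MHz mod fs = 2 MHz.
2 MHz ≤ fs/2 = 14 MHz, appears at 2 MHz.
Distinct values: {2 MHz, 7 MHz, 10 MHz, 13 MHz}.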